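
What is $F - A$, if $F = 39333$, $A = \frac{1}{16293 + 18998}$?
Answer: $\frac{1388100902}{35291} \approx 39333.0$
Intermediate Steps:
$A = \frac{1}{35291} \approx 2.8336 \cdot 10^{-5}$
$F - A = 39333 - \frac{1}{35291} = \frac{1388100902}{35291}$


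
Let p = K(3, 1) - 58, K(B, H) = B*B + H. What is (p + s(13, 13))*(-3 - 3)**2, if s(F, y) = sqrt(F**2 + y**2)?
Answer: -1728 + 468*sqrt(2) ≈ -1066.1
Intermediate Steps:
K(B, H) = H + B**2 (K(B, H) = B**2 + H = H + B**2)
p = -48 (p = (1 + 3**2) - 58 = (1 + 9) - 58 = 10 - 58 = -48)
(p + s(13, 13))*(-3 - 3)**2 = (-48 + sqrt(13**2 + 13**2))*(-3 - 3)**2 = (-48 + sqrt(169 + 169))*(-6)**2 = (-48 + sqrt(338))*36 = (-48 + 13*sqrt(2))*36 = -1728 + 468*sqrt(2)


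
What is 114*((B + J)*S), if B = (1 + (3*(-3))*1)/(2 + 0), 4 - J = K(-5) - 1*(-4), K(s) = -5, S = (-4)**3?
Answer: -7296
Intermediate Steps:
S = -64
J = 5 (J = 4 - (-5 - 1*(-4)) = 4 - (-5 + 4) = 4 - 1*(-1) = 4 + 1 = 5)
B = -4 (B = (1 - 9*1)/2 = (1 - 9)*(1/2) = -8*1/2 = -4)
114*((B + J)*S) = 114*((-4 + 5)*(-64)) = 114*(1*(-64)) = 114*(-64) = -7296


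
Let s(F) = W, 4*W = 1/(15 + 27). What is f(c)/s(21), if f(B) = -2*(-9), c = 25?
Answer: 3024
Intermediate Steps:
W = 1/168 (W = 1/(4*(15 + 27)) = (¼)/42 = (¼)*(1/42) = 1/168 ≈ 0.0059524)
f(B) = 18
s(F) = 1/168
f(c)/s(21) = 18/(1/168) = 18*168 = 3024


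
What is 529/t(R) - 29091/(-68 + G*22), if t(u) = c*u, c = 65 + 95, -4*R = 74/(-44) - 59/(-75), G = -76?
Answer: 13489397/428330 ≈ 31.493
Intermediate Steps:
R = 1477/6600 (R = -(74/(-44) - 59/(-75))/4 = -(74*(-1/44) - 59*(-1/75))/4 = -(-37/22 + 59/75)/4 = -¼*(-1477/1650) = 1477/6600 ≈ 0.22379)
c = 160
t(u) = 160*u
529/t(R) - 29091/(-68 + G*22) = 529/((160*(1477/6600))) - 29091/(-68 - 76*22) = 529/(5908/165) - 29091/(-68 - 1672) = 529*(165/5908) - 29091/(-1740) = 87285/5908 - 29091*(-1/1740) = 87285/5908 + 9697/580 = 13489397/428330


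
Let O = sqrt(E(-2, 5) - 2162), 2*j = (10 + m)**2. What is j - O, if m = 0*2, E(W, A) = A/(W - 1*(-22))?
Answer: 50 - I*sqrt(8647)/2 ≈ 50.0 - 46.495*I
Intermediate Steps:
E(W, A) = A/(22 + W) (E(W, A) = A/(W + 22) = A/(22 + W))
m = 0
j = 50 (j = (10 + 0)**2/2 = (1/2)*10**2 = (1/2)*100 = 50)
O = I*sqrt(8647)/2 (O = sqrt(5/(22 - 2) - 2162) = sqrt(5/20 - 2162) = sqrt(5*(1/20) - 2162) = sqrt(1/4 - 2162) = sqrt(-8647/4) = I*sqrt(8647)/2 ≈ 46.495*I)
j - O = 50 - I*sqrt(8647)/2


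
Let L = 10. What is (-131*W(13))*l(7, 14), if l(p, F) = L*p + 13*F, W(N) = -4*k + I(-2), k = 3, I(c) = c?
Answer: 462168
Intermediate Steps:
W(N) = -14 (W(N) = -4*3 - 2 = -12 - 2 = -14)
l(p, F) = 10*p + 13*F
(-131*W(13))*l(7, 14) = (-131*(-14))*(10*7 + 13*14) = 1834*(70 + 182) = 1834*252 = 462168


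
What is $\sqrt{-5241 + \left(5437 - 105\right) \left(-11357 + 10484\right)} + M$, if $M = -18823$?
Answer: $-18823 + i \sqrt{4660077} \approx -18823.0 + 2158.7 i$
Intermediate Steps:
$\sqrt{-5241 + \left(5437 - 105\right) \left(-11357 + 10484\right)} + M = \sqrt{-5241 + \left(5437 - 105\right) \left(-11357 + 10484\right)} - 18823 = \sqrt{-5241 + 5332 \left(-873\right)} - 18823 = \sqrt{-5241 - 4654836} - 18823 = \sqrt{-4660077} - 18823 = i \sqrt{4660077} - 18823 = -18823 + i \sqrt{4660077}$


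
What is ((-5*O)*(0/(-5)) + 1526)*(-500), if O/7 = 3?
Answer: -763000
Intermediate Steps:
O = 21 (O = 7*3 = 21)
((-5*O)*(0/(-5)) + 1526)*(-500) = ((-5*21)*(0/(-5)) + 1526)*(-500) = (-0*(-1)/5 + 1526)*(-500) = (-105*0 + 1526)*(-500) = (0 + 1526)*(-500) = 1526*(-500) = -763000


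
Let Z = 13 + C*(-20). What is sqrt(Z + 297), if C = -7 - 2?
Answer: 7*sqrt(10) ≈ 22.136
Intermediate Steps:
C = -9
Z = 193 (Z = 13 - 9*(-20) = 13 + 180 = 193)
sqrt(Z + 297) = sqrt(193 + 297) = sqrt(490) = 7*sqrt(10)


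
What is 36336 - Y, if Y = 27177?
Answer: 9159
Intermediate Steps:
36336 - Y = 36336 - 1*27177 = 36336 - 27177 = 9159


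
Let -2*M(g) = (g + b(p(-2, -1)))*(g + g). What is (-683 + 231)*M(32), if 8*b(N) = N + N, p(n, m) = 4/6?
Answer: 1395776/3 ≈ 4.6526e+5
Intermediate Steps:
p(n, m) = ⅔ (p(n, m) = 4*(⅙) = ⅔)
b(N) = N/4 (b(N) = (N + N)/8 = (2*N)/8 = N/4)
M(g) = -g*(⅙ + g) (M(g) = -(g + (¼)*(⅔))*(g + g)/2 = -(g + ⅙)*2*g/2 = -(⅙ + g)*2*g/2 = -g*(⅙ + g))
(-683 + 231)*M(32) = (-683 + 231)*(-1*32*(⅙ + 32)) = -(-452)*32*193/6 = -452*(-3088/3) = 1395776/3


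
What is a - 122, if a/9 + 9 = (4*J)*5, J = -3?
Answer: -743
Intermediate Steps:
a = -621 (a = -81 + 9*((4*(-3))*5) = -81 + 9*(-12*5) = -81 + 9*(-60) = -81 - 540 = -621)
a - 122 = -621 - 122 = -743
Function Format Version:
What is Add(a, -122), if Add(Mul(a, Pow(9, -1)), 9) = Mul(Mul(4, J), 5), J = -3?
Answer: -743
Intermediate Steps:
a = -621 (a = Add(-81, Mul(9, Mul(Mul(4, -3), 5))) = Add(-81, Mul(9, Mul(-12, 5))) = Add(-81, Mul(9, -60)) = Add(-81, -540) = -621)
Add(a, -122) = Add(-621, -122) = -743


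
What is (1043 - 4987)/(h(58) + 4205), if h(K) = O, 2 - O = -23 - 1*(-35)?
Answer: -3944/4195 ≈ -0.94017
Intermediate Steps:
O = -10 (O = 2 - (-23 - 1*(-35)) = 2 - (-23 + 35) = 2 - 1*12 = 2 - 12 = -10)
h(K) = -10
(1043 - 4987)/(h(58) + 4205) = (1043 - 4987)/(-10 + 4205) = -3944/4195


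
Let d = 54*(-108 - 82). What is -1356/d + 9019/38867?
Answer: 12103216/33231285 ≈ 0.36421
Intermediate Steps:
d = -10260 (d = 54*(-190) = -10260)
-1356/d + 9019/38867 = -1356/(-10260) + 9019/38867 = -1356*(-1/10260) + 9019*(1/38867) = 113/855 + 9019/38867 = 12103216/33231285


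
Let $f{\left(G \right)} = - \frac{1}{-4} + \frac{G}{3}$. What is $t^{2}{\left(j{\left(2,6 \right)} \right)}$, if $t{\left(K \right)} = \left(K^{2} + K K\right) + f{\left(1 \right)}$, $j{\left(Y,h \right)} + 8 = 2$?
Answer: $\frac{758641}{144} \approx 5268.3$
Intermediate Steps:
$j{\left(Y,h \right)} = -6$ ($j{\left(Y,h \right)} = -8 + 2 = -6$)
$f{\left(G \right)} = \frac{1}{4} + \frac{G}{3}$ ($f{\left(G \right)} = \left(-1\right) \left(- \frac{1}{4}\right) + G \frac{1}{3} = \frac{1}{4} + \frac{G}{3}$)
$t{\left(K \right)} = \frac{7}{12} + 2 K^{2}$ ($t{\left(K \right)} = \left(K^{2} + K K\right) + \left(\frac{1}{4} + \frac{1}{3} \cdot 1\right) = \left(K^{2} + K^{2}\right) + \left(\frac{1}{4} + \frac{1}{3}\right) = 2 K^{2} + \frac{7}{12} = \frac{7}{12} + 2 K^{2}$)
$t^{2}{\left(j{\left(2,6 \right)} \right)} = \left(\frac{7}{12} + 2 \left(-6\right)^{2}\right)^{2} = \left(\frac{7}{12} + 2 \cdot 36\right)^{2} = \left(\frac{7}{12} + 72\right)^{2} = \left(\frac{871}{12}\right)^{2} = \frac{758641}{144}$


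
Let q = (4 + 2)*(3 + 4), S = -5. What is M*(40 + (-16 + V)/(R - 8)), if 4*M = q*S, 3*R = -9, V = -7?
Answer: -48615/22 ≈ -2209.8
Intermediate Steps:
R = -3 (R = (1/3)*(-9) = -3)
q = 42 (q = 6*7 = 42)
M = -105/2 (M = (42*(-5))/4 = (1/4)*(-210) = -105/2 ≈ -52.500)
M*(40 + (-16 + V)/(R - 8)) = -105*(40 + (-16 - 7)/(-3 - 8))/2 = -105*(40 - 23/(-11))/2 = -105*(40 - 23*(-1/11))/2 = -105*(40 + 23/11)/2 = -105/2*463/11 = -48615/22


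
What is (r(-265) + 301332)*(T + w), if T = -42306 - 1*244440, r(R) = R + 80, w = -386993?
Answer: -202894478633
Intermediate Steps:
r(R) = 80 + R
T = -286746 (T = -42306 - 244440 = -286746)
(r(-265) + 301332)*(T + w) = ((80 - 265) + 301332)*(-286746 - 386993) = (-185 + 301332)*(-673739) = 301147*(-673739) = -202894478633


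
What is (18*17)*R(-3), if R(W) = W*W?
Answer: 2754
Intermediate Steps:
R(W) = W**2
(18*17)*R(-3) = (18*17)*(-3)**2 = 306*9 = 2754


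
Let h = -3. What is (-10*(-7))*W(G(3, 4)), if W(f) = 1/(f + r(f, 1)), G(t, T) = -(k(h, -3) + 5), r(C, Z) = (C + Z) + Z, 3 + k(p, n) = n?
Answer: 35/2 ≈ 17.500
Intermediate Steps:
k(p, n) = -3 + n
r(C, Z) = C + 2*Z
G(t, T) = 1 (G(t, T) = -((-3 - 3) + 5) = -(-6 + 5) = -1*(-1) = 1)
W(f) = 1/(2 + 2*f) (W(f) = 1/(f + (f + 2*1)) = 1/(f + (f + 2)) = 1/(f + (2 + f)) = 1/(2 + 2*f))
(-10*(-7))*W(G(3, 4)) = (-10*(-7))*(1/(2*(1 + 1))) = 70*((1/2)/2) = 70*((1/2)*(1/2)) = 70*(1/4) = 35/2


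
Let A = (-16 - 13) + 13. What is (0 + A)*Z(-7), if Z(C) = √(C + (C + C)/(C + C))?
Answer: -16*I*√6 ≈ -39.192*I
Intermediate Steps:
A = -16 (A = -29 + 13 = -16)
Z(C) = √(1 + C) (Z(C) = √(C + (2*C)/((2*C))) = √(C + (2*C)*(1/(2*C))) = √(C + 1) = √(1 + C))
(0 + A)*Z(-7) = (0 - 16)*√(1 - 7) = -16*I*√6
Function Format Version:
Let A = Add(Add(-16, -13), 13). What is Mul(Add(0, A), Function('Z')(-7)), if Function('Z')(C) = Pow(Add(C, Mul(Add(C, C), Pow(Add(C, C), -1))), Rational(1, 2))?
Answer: Mul(-16, I, Pow(6, Rational(1, 2))) ≈ Mul(-39.192, I)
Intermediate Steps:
A = -16 (A = Add(-29, 13) = -16)
Function('Z')(C) = Pow(Add(1, C), Rational(1, 2)) (Function('Z')(C) = Pow(Add(C, Mul(Mul(2, C), Pow(Mul(2, C), -1))), Rational(1, 2)) = Pow(Add(C, Mul(Mul(2, C), Mul(Rational(1, 2), Pow(C, -1)))), Rational(1, 2)) = Pow(Add(C, 1), Rational(1, 2)) = Pow(Add(1, C), Rational(1, 2)))
Mul(Add(0, A), Function('Z')(-7)) = Mul(Add(0, -16), Pow(Add(1, -7), Rational(1, 2))) = Mul(-16, Pow(-6, Rational(1, 2))) = Mul(-16, Mul(I, Pow(6, Rational(1, 2)))) = Mul(-16, I, Pow(6, Rational(1, 2)))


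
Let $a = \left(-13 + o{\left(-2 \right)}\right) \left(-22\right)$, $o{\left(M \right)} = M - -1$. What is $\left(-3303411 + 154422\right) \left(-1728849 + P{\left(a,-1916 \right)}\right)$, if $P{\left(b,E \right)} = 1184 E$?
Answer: $12587746585677$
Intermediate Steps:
$o{\left(M \right)} = 1 + M$ ($o{\left(M \right)} = M + 1 = 1 + M$)
$a = 308$ ($a = \left(-13 + \left(1 - 2\right)\right) \left(-22\right) = \left(-13 - 1\right) \left(-22\right) = \left(-14\right) \left(-22\right) = 308$)
$\left(-3303411 + 154422\right) \left(-1728849 + P{\left(a,-1916 \right)}\right) = \left(-3303411 + 154422\right) \left(-1728849 + 1184 \left(-1916\right)\right) = - 3148989 \left(-1728849 - 2268544\right) = \left(-3148989\right) \left(-3997393\right) = 12587746585677$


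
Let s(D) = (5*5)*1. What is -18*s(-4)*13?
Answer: -5850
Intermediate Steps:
s(D) = 25 (s(D) = 25*1 = 25)
-18*s(-4)*13 = -18*25*13 = -450*13 = -5850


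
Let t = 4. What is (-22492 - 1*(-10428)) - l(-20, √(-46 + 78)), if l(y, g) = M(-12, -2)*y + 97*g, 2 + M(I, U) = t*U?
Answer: -12264 - 388*√2 ≈ -12813.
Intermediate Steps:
M(I, U) = -2 + 4*U
l(y, g) = -10*y + 97*g (l(y, g) = (-2 + 4*(-2))*y + 97*g = (-2 - 8)*y + 97*g = -10*y + 97*g)
(-22492 - 1*(-10428)) - l(-20, √(-46 + 78)) = (-22492 - 1*(-10428)) - (-10*(-20) + 97*√(-46 + 78)) = (-22492 + 10428) - (200 + 97*√32) = -12064 - (200 + 97*(4*√2)) = -12064 - (200 + 388*√2) = -12064 + (-200 - 388*√2) = -12264 - 388*√2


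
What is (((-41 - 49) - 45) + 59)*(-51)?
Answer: 3876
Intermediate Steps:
(((-41 - 49) - 45) + 59)*(-51) = ((-90 - 45) + 59)*(-51) = (-135 + 59)*(-51) = -76*(-51) = 3876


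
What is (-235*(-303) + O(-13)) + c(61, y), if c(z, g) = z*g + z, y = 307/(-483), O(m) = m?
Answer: 34396472/483 ≈ 71214.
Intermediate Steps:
y = -307/483 (y = 307*(-1/483) = -307/483 ≈ -0.63561)
c(z, g) = z + g*z (c(z, g) = g*z + z = z + g*z)
(-235*(-303) + O(-13)) + c(61, y) = (-235*(-303) - 13) + 61*(1 - 307/483) = (71205 - 13) + 61*(176/483) = 71192 + 10736/483 = 34396472/483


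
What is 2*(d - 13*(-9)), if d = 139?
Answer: 512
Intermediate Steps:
2*(d - 13*(-9)) = 2*(139 - 13*(-9)) = 2*(139 + 117) = 2*256 = 512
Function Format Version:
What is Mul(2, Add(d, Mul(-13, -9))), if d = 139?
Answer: 512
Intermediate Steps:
Mul(2, Add(d, Mul(-13, -9))) = Mul(2, Add(139, Mul(-13, -9))) = Mul(2, Add(139, 117)) = Mul(2, 256) = 512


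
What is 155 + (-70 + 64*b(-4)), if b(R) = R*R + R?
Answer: 853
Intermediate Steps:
b(R) = R + R**2 (b(R) = R**2 + R = R + R**2)
155 + (-70 + 64*b(-4)) = 155 + (-70 + 64*(-4*(1 - 4))) = 155 + (-70 + 64*(-4*(-3))) = 155 + (-70 + 64*12) = 155 + (-70 + 768) = 155 + 698 = 853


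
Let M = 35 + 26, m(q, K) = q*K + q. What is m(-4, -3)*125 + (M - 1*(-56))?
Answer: 1117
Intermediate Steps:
m(q, K) = q + K*q (m(q, K) = K*q + q = q + K*q)
M = 61
m(-4, -3)*125 + (M - 1*(-56)) = -4*(1 - 3)*125 + (61 - 1*(-56)) = -4*(-2)*125 + (61 + 56) = 8*125 + 117 = 1000 + 117 = 1117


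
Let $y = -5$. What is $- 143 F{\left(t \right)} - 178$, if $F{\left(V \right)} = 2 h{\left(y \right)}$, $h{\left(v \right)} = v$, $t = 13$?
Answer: $1252$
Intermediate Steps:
$F{\left(V \right)} = -10$ ($F{\left(V \right)} = 2 \left(-5\right) = -10$)
$- 143 F{\left(t \right)} - 178 = \left(-143\right) \left(-10\right) - 178 = 1430 - 178 = 1252$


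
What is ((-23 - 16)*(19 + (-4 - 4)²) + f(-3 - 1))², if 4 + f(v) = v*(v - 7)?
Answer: 10220809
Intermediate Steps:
f(v) = -4 + v*(-7 + v) (f(v) = -4 + v*(v - 7) = -4 + v*(-7 + v))
((-23 - 16)*(19 + (-4 - 4)²) + f(-3 - 1))² = ((-23 - 16)*(19 + (-4 - 4)²) + (-4 + (-3 - 1)² - 7*(-3 - 1)))² = (-39*(19 + (-8)²) + (-4 + (-4)² - 7*(-4)))² = (-39*(19 + 64) + (-4 + 16 + 28))² = (-39*83 + 40)² = (-3237 + 40)² = (-3197)² = 10220809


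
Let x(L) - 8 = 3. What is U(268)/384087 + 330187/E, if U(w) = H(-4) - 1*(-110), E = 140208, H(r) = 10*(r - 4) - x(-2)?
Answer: 14091466469/5983563344 ≈ 2.3550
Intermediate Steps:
x(L) = 11 (x(L) = 8 + 3 = 11)
H(r) = -51 + 10*r (H(r) = 10*(r - 4) - 1*11 = 10*(-4 + r) - 11 = (-40 + 10*r) - 11 = -51 + 10*r)
U(w) = 19 (U(w) = (-51 + 10*(-4)) - 1*(-110) = (-51 - 40) + 110 = -91 + 110 = 19)
U(268)/384087 + 330187/E = 19/384087 + 330187/140208 = 14091466469/5983563344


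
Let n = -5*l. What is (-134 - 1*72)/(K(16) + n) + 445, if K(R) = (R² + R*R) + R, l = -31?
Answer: 303729/683 ≈ 444.70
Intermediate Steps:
K(R) = R + 2*R² (K(R) = (R² + R²) + R = 2*R² + R = R + 2*R²)
n = 155 (n = -5*(-31) = 155)
(-134 - 1*72)/(K(16) + n) + 445 = (-134 - 1*72)/(16*(1 + 2*16) + 155) + 445 = (-134 - 72)/(16*(1 + 32) + 155) + 445 = -206/(16*33 + 155) + 445 = -206/(528 + 155) + 445 = -206/683 + 445 = 303729/683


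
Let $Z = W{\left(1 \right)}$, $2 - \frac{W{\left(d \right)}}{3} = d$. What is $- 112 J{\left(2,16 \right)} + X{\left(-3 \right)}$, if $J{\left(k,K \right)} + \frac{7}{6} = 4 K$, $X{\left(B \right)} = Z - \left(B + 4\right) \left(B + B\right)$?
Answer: $- \frac{21085}{3} \approx -7028.3$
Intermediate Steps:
$W{\left(d \right)} = 6 - 3 d$
$Z = 3$ ($Z = 6 - 3 = 3$)
$X{\left(B \right)} = 3 - 2 B \left(4 + B\right)$ ($X{\left(B \right)} = 3 - \left(B + 4\right) \left(B + B\right) = 3 - \left(4 + B\right) 2 B = 3 - 2 B \left(4 + B\right)$)
$J{\left(k,K \right)} = - \frac{7}{6} + 4 K$
$- 112 J{\left(2,16 \right)} + X{\left(-3 \right)} = - 112 \left(- \frac{7}{6} + 4 \cdot 16\right) - \left(-27 + 18\right) = - 112 \left(- \frac{7}{6} + 64\right) + \left(3 + 24 - 18\right) = \left(-112\right) \frac{377}{6} + \left(3 + 24 - 18\right) = - \frac{21112}{3} + 9 = - \frac{21085}{3}$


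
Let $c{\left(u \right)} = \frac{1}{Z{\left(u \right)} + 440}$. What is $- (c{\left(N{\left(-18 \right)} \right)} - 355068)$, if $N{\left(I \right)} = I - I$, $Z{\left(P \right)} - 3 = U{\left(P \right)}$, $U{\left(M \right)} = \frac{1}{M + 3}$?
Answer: $\frac{472240437}{1330} \approx 3.5507 \cdot 10^{5}$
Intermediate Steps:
$U{\left(M \right)} = \frac{1}{3 + M}$
$Z{\left(P \right)} = 3 + \frac{1}{3 + P}$
$N{\left(I \right)} = 0$
$c{\left(u \right)} = \frac{1}{440 + \frac{10 + 3 u}{3 + u}}$ ($c{\left(u \right)} = \frac{1}{\frac{10 + 3 u}{3 + u} + 440} = \frac{1}{440 + \frac{10 + 3 u}{3 + u}}$)
$- (c{\left(N{\left(-18 \right)} \right)} - 355068) = - (\frac{3 + 0}{1330 + 443 \cdot 0} - 355068) = - (\frac{1}{1330 + 0} \cdot 3 - 355068) = - (\frac{1}{1330} \cdot 3 - 355068) = - (\frac{3}{1330} - 355068) = \left(-1\right) \left(- \frac{472240437}{1330}\right) = \frac{472240437}{1330}$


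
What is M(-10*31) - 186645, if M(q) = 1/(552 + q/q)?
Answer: -103214684/553 ≈ -1.8665e+5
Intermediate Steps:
M(q) = 1/553 (M(q) = 1/(552 + 1) = 1/553)
M(-10*31) - 186645 = 1/553 - 186645 = -103214684/553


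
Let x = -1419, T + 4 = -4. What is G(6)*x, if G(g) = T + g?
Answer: 2838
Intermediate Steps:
T = -8 (T = -4 - 4 = -8)
G(g) = -8 + g
G(6)*x = (-8 + 6)*(-1419) = -2*(-1419) = 2838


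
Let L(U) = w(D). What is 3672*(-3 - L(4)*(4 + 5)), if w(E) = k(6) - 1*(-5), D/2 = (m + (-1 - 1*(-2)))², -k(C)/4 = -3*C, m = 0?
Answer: -2555712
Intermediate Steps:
k(C) = 12*C (k(C) = -(-12)*C = 12*C)
D = 2 (D = 2*(0 + (-1 - 1*(-2)))² = 2*(0 + (-1 + 2))² = 2*(0 + 1)² = 2*1² = 2*1 = 2)
w(E) = 77 (w(E) = 12*6 - 1*(-5) = 72 + 5 = 77)
L(U) = 77
3672*(-3 - L(4)*(4 + 5)) = 3672*(-3 - 77*(4 + 5)) = 3672*(-3 - 77*9) = 3672*(-3 - 1*693) = 3672*(-3 - 693) = 3672*(-696) = -2555712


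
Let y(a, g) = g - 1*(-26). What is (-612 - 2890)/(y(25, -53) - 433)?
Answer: 1751/230 ≈ 7.6130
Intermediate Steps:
y(a, g) = 26 + g (y(a, g) = g + 26 = 26 + g)
(-612 - 2890)/(y(25, -53) - 433) = (-612 - 2890)/((26 - 53) - 433) = -3502/(-27 - 433) = -3502/(-460) = -3502*(-1/460) = 1751/230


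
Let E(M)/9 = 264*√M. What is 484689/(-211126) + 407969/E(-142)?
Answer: -484689/211126 - 407969*I*√142/337392 ≈ -2.2957 - 14.409*I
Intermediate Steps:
E(M) = 2376*√M (E(M) = 9*(264*√M) = 2376*√M)
484689/(-211126) + 407969/E(-142) = 484689/(-211126) + 407969/((2376*√(-142))) = 484689*(-1/211126) + 407969/((2376*(I*√142))) = -484689/211126 + 407969/((2376*I*√142)) = -484689/211126 + 407969*(-I*√142/337392) = -484689/211126 - 407969*I*√142/337392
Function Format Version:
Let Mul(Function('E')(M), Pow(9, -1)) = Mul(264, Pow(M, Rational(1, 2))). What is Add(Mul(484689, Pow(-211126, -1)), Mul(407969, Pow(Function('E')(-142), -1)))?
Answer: Add(Rational(-484689, 211126), Mul(Rational(-407969, 337392), I, Pow(142, Rational(1, 2)))) ≈ Add(-2.2957, Mul(-14.409, I))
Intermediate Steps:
Function('E')(M) = Mul(2376, Pow(M, Rational(1, 2))) (Function('E')(M) = Mul(9, Mul(264, Pow(M, Rational(1, 2)))) = Mul(2376, Pow(M, Rational(1, 2))))
Add(Mul(484689, Pow(-211126, -1)), Mul(407969, Pow(Function('E')(-142), -1))) = Add(Mul(484689, Pow(-211126, -1)), Mul(407969, Pow(Mul(2376, Pow(-142, Rational(1, 2))), -1))) = Add(Mul(484689, Rational(-1, 211126)), Mul(407969, Pow(Mul(2376, Mul(I, Pow(142, Rational(1, 2)))), -1))) = Add(Rational(-484689, 211126), Mul(407969, Pow(Mul(2376, I, Pow(142, Rational(1, 2))), -1))) = Add(Rational(-484689, 211126), Mul(407969, Mul(Rational(-1, 337392), I, Pow(142, Rational(1, 2))))) = Add(Rational(-484689, 211126), Mul(Rational(-407969, 337392), I, Pow(142, Rational(1, 2))))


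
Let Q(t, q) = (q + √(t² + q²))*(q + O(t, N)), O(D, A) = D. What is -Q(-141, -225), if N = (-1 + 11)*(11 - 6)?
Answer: -82350 + 1098*√7834 ≈ 14834.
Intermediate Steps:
N = 50 (N = 10*5 = 50)
Q(t, q) = (q + t)*(q + √(q² + t²)) (Q(t, q) = (q + √(t² + q²))*(q + t) = (q + √(q² + t²))*(q + t) = (q + t)*(q + √(q² + t²)))
-Q(-141, -225) = -((-225)² - 225*(-141) - 225*√((-225)² + (-141)²) - 141*√((-225)² + (-141)²)) = -(50625 + 31725 - 225*√(50625 + 19881) - 141*√(50625 + 19881)) = -(50625 + 31725 - 675*√7834 - 423*√7834) = -(82350 - 1098*√7834) = -82350 + 1098*√7834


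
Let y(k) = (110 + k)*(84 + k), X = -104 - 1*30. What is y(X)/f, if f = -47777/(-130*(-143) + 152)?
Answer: -22490400/47777 ≈ -470.74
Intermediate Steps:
X = -134 (X = -104 - 30 = -134)
f = -47777/18742 (f = -47777/(18590 + 152) = -47777/18742 ≈ -2.5492)
y(k) = (84 + k)*(110 + k)
y(X)/f = (9240 + (-134)² + 194*(-134))/(-47777/18742) = (9240 + 17956 - 25996)*(-18742/47777) = 1200*(-18742/47777) = -22490400/47777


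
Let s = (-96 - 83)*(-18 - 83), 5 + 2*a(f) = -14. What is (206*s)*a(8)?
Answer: -35380603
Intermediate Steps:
a(f) = -19/2 (a(f) = -5/2 + (1/2)*(-14) = -5/2 - 7 = -19/2)
s = 18079 (s = -179*(-101) = 18079)
(206*s)*a(8) = (206*18079)*(-19/2) = 3724274*(-19/2) = -35380603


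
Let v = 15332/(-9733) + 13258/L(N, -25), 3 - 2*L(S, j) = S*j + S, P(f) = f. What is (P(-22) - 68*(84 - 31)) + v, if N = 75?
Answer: -63400783342/17548599 ≈ -3612.9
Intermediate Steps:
L(S, j) = 3/2 - S/2 - S*j/2 (L(S, j) = 3/2 - (S*j + S)/2 = 3/2 - (S + S*j)/2 = 3/2 + (-S/2 - S*j/2) = 3/2 - S/2 - S*j/2)
v = 230436632/17548599 (v = 15332/(-9733) + 13258/(3/2 - 1/2*75 - 1/2*75*(-25)) = 15332*(-1/9733) + 13258/(3/2 - 75/2 + 1875/2) = -15332/9733 + 13258/(1803/2) = -15332/9733 + 13258*(2/1803) = -15332/9733 + 26516/1803 = 230436632/17548599 ≈ 13.131)
(P(-22) - 68*(84 - 31)) + v = (-22 - 68*(84 - 31)) + 230436632/17548599 = (-22 - 68*53) + 230436632/17548599 = (-22 - 3604) + 230436632/17548599 = -3626 + 230436632/17548599 = -63400783342/17548599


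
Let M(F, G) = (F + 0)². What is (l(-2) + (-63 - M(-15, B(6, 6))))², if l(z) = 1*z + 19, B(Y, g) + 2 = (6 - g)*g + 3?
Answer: 73441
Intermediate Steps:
B(Y, g) = 1 + g*(6 - g) (B(Y, g) = -2 + ((6 - g)*g + 3) = -2 + (g*(6 - g) + 3) = -2 + (3 + g*(6 - g)) = 1 + g*(6 - g))
M(F, G) = F²
l(z) = 19 + z (l(z) = z + 19 = 19 + z)
(l(-2) + (-63 - M(-15, B(6, 6))))² = ((19 - 2) + (-63 - 1*(-15)²))² = (17 + (-63 - 1*225))² = (17 + (-63 - 225))² = (17 - 288)² = (-271)² = 73441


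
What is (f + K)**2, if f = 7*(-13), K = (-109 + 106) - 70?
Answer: 26896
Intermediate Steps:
K = -73 (K = -3 - 70 = -73)
f = -91
(f + K)**2 = (-91 - 73)**2 = (-164)**2 = 26896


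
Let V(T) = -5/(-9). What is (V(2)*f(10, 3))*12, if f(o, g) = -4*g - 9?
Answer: -140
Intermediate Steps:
V(T) = 5/9 (V(T) = -5*(-1/9) = 5/9)
f(o, g) = -9 - 4*g
(V(2)*f(10, 3))*12 = (5*(-9 - 4*3)/9)*12 = (5*(-9 - 12)/9)*12 = ((5/9)*(-21))*12 = -35/3*12 = -140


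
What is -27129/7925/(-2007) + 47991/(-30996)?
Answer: -28239954083/18259485300 ≈ -1.5466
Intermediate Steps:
-27129/7925/(-2007) + 47991/(-30996) = -27129*1/7925*(-1/2007) + 47991*(-1/30996) = -27129/7925*(-1/2007) - 15997/10332 = 9043/5301825 - 15997/10332 = -28239954083/18259485300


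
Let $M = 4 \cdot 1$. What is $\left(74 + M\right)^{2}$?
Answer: $6084$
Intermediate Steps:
$M = 4$
$\left(74 + M\right)^{2} = \left(74 + 4\right)^{2} = 78^{2} = 6084$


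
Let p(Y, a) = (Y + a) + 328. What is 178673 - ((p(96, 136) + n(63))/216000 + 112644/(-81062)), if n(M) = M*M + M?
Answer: 97764986115103/547168500 ≈ 1.7867e+5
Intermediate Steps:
n(M) = M + M**2 (n(M) = M**2 + M = M + M**2)
p(Y, a) = 328 + Y + a
178673 - ((p(96, 136) + n(63))/216000 + 112644/(-81062)) = 178673 - (((328 + 96 + 136) + 63*(1 + 63))/216000 + 112644/(-81062)) = 178673 - ((560 + 63*64)*(1/216000) + 112644*(-1/81062)) = 178673 - ((560 + 4032)*(1/216000) - 56322/40531) = 178673 - (4592*(1/216000) - 56322/40531) = 178673 - (287/13500 - 56322/40531) = 178673 - 1*(-748714603/547168500) = 178673 + 748714603/547168500 = 97764986115103/547168500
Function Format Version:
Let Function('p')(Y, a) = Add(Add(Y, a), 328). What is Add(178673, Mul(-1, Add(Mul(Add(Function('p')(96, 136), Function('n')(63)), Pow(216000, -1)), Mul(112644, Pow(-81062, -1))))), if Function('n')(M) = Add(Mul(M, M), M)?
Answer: Rational(97764986115103, 547168500) ≈ 1.7867e+5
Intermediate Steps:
Function('n')(M) = Add(M, Pow(M, 2)) (Function('n')(M) = Add(Pow(M, 2), M) = Add(M, Pow(M, 2)))
Function('p')(Y, a) = Add(328, Y, a)
Add(178673, Mul(-1, Add(Mul(Add(Function('p')(96, 136), Function('n')(63)), Pow(216000, -1)), Mul(112644, Pow(-81062, -1))))) = Add(178673, Mul(-1, Add(Mul(Add(Add(328, 96, 136), Mul(63, Add(1, 63))), Pow(216000, -1)), Mul(112644, Pow(-81062, -1))))) = Add(178673, Mul(-1, Add(Mul(Add(560, Mul(63, 64)), Rational(1, 216000)), Mul(112644, Rational(-1, 81062))))) = Add(178673, Mul(-1, Add(Mul(Add(560, 4032), Rational(1, 216000)), Rational(-56322, 40531)))) = Add(178673, Mul(-1, Add(Mul(4592, Rational(1, 216000)), Rational(-56322, 40531)))) = Add(178673, Mul(-1, Add(Rational(287, 13500), Rational(-56322, 40531)))) = Add(178673, Mul(-1, Rational(-748714603, 547168500))) = Add(178673, Rational(748714603, 547168500)) = Rational(97764986115103, 547168500)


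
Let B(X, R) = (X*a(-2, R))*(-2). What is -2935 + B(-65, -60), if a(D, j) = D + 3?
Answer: -2805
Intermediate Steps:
a(D, j) = 3 + D
B(X, R) = -2*X (B(X, R) = (X*(3 - 2))*(-2) = (X*1)*(-2) = X*(-2) = -2*X)
-2935 + B(-65, -60) = -2935 - 2*(-65) = -2935 + 130 = -2805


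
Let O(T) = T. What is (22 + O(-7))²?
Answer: 225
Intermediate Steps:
(22 + O(-7))² = (22 - 7)² = 15² = 225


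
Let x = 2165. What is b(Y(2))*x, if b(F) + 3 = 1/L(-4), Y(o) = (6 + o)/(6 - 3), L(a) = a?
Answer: -28145/4 ≈ -7036.3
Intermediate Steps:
Y(o) = 2 + o/3 (Y(o) = (6 + o)/3 = (6 + o)*(⅓) = 2 + o/3)
b(F) = -13/4 (b(F) = -3 + 1/(-4) = -3 - ¼ = -13/4)
b(Y(2))*x = -13/4*2165 = -28145/4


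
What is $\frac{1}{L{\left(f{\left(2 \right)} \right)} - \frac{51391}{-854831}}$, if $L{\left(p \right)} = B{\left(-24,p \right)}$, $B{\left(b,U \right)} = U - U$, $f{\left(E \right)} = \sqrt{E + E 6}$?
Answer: $\frac{854831}{51391} \approx 16.634$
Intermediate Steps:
$f{\left(E \right)} = \sqrt{7} \sqrt{E}$ ($f{\left(E \right)} = \sqrt{E + 6 E} = \sqrt{7 E} = \sqrt{7} \sqrt{E}$)
$B{\left(b,U \right)} = 0$
$L{\left(p \right)} = 0$
$\frac{1}{L{\left(f{\left(2 \right)} \right)} - \frac{51391}{-854831}} = \frac{1}{0 - \frac{51391}{-854831}} = \frac{1}{0 - - \frac{51391}{854831}} = \frac{1}{0 + \frac{51391}{854831}} = \frac{1}{\frac{51391}{854831}} = \frac{854831}{51391}$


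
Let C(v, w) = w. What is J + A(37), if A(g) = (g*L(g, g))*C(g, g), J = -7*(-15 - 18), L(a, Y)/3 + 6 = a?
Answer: 127548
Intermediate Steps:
L(a, Y) = -18 + 3*a
J = 231 (J = -7*(-33) = 231)
A(g) = g**2*(-18 + 3*g) (A(g) = (g*(-18 + 3*g))*g = g**2*(-18 + 3*g))
J + A(37) = 231 + 3*37**2*(-6 + 37) = 231 + 3*1369*31 = 231 + 127317 = 127548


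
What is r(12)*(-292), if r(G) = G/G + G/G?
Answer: -584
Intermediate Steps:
r(G) = 2 (r(G) = 1 + 1 = 2)
r(12)*(-292) = 2*(-292) = -584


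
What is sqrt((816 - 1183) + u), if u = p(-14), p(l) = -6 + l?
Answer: 3*I*sqrt(43) ≈ 19.672*I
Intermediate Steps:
u = -20 (u = -6 - 14 = -20)
sqrt((816 - 1183) + u) = sqrt((816 - 1183) - 20) = sqrt(-367 - 20) = sqrt(-387) = 3*I*sqrt(43)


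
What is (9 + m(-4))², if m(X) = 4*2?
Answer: 289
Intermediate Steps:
m(X) = 8
(9 + m(-4))² = (9 + 8)² = 17² = 289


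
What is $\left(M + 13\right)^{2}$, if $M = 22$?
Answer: $1225$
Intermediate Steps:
$\left(M + 13\right)^{2} = \left(22 + 13\right)^{2} = 35^{2} = 1225$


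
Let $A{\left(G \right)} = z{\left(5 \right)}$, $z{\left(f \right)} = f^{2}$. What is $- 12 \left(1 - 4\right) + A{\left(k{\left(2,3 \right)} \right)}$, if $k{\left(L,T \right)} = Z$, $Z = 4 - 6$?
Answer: $61$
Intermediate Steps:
$Z = -2$ ($Z = 4 - 6 = -2$)
$k{\left(L,T \right)} = -2$
$A{\left(G \right)} = 25$ ($A{\left(G \right)} = 5^{2} = 25$)
$- 12 \left(1 - 4\right) + A{\left(k{\left(2,3 \right)} \right)} = - 12 \left(1 - 4\right) + 25 = \left(-12\right) \left(-3\right) + 25 = 36 + 25 = 61$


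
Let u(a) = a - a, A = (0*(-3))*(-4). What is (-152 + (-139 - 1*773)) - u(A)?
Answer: -1064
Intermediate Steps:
A = 0 (A = 0*(-4) = 0)
u(a) = 0
(-152 + (-139 - 1*773)) - u(A) = (-152 + (-139 - 1*773)) - 1*0 = (-152 + (-139 - 773)) + 0 = (-152 - 912) + 0 = -1064 + 0 = -1064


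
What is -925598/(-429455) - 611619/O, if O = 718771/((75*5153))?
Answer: -101511954885851317/308679799805 ≈ -3.2886e+5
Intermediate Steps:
O = 718771/386475 ≈ 1.8598
-925598/(-429455) - 611619/O = -925598/(-429455) - 611619/718771/386475 = -925598*(-1/429455) - 611619*386475/718771 = 925598/429455 - 236375453025/718771 = -101511954885851317/308679799805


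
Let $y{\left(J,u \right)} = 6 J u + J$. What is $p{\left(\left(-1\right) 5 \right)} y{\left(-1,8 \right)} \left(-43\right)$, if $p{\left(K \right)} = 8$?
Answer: $16856$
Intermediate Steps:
$y{\left(J,u \right)} = J + 6 J u$ ($y{\left(J,u \right)} = 6 J u + J = J + 6 J u$)
$p{\left(\left(-1\right) 5 \right)} y{\left(-1,8 \right)} \left(-43\right) = 8 \left(- (1 + 6 \cdot 8)\right) \left(-43\right) = 8 \left(- (1 + 48)\right) \left(-43\right) = 8 \left(\left(-1\right) 49\right) \left(-43\right) = 8 \left(-49\right) \left(-43\right) = \left(-392\right) \left(-43\right) = 16856$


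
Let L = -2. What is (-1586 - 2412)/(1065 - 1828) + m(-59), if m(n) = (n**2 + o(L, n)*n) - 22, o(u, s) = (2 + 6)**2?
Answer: -237873/763 ≈ -311.76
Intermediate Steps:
o(u, s) = 64 (o(u, s) = 8**2 = 64)
m(n) = -22 + n**2 + 64*n (m(n) = (n**2 + 64*n) - 22 = -22 + n**2 + 64*n)
(-1586 - 2412)/(1065 - 1828) + m(-59) = (-1586 - 2412)/(1065 - 1828) + (-22 + (-59)**2 + 64*(-59)) = -3998/(-763) + (-22 + 3481 - 3776) = -3998*(-1/763) - 317 = 3998/763 - 317 = -237873/763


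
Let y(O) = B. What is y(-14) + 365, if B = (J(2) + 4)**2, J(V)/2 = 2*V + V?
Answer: 621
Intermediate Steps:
J(V) = 6*V (J(V) = 2*(2*V + V) = 2*(3*V) = 6*V)
B = 256 (B = (6*2 + 4)**2 = (12 + 4)**2 = 16**2 = 256)
y(O) = 256
y(-14) + 365 = 256 + 365 = 621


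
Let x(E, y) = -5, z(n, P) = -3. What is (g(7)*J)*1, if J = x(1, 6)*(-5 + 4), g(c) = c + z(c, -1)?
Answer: 20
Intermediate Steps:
g(c) = -3 + c (g(c) = c - 3 = -3 + c)
J = 5 (J = -5*(-5 + 4) = -5*(-1) = 5)
(g(7)*J)*1 = ((-3 + 7)*5)*1 = (4*5)*1 = 20*1 = 20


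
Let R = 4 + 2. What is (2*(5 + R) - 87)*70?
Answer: -4550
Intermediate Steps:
R = 6
(2*(5 + R) - 87)*70 = (2*(5 + 6) - 87)*70 = (2*11 - 87)*70 = (22 - 87)*70 = -65*70 = -4550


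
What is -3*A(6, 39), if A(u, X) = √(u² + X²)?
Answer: -9*√173 ≈ -118.38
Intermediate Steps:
A(u, X) = √(X² + u²)
-3*A(6, 39) = -3*√(39² + 6²) = -3*√(1521 + 36) = -9*√173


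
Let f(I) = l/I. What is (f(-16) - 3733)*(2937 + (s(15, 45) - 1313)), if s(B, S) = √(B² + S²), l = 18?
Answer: -6064219 - 448095*√10/8 ≈ -6.2413e+6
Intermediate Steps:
f(I) = 18/I
(f(-16) - 3733)*(2937 + (s(15, 45) - 1313)) = (18/(-16) - 3733)*(2937 + (√(15² + 45²) - 1313)) = (18*(-1/16) - 3733)*(2937 + (√(225 + 2025) - 1313)) = (-9/8 - 3733)*(2937 + (√2250 - 1313)) = -29873*(2937 + (15*√10 - 1313))/8 = -29873*(2937 + (-1313 + 15*√10))/8 = -29873*(1624 + 15*√10)/8 = -6064219 - 448095*√10/8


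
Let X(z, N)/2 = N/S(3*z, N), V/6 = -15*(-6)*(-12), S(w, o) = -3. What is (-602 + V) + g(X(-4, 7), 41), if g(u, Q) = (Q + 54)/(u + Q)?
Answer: -771653/109 ≈ -7079.4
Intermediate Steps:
V = -6480 (V = 6*(-15*(-6)*(-12)) = 6*(90*(-12)) = 6*(-1080) = -6480)
X(z, N) = -2*N/3 (X(z, N) = 2*(N/(-3)) = 2*(N*(-1/3)) = 2*(-N/3) = -2*N/3)
g(u, Q) = (54 + Q)/(Q + u)
(-602 + V) + g(X(-4, 7), 41) = (-602 - 6480) + (54 + 41)/(41 - 2/3*7) = -7082 + 95/(41 - 14/3) = -7082 + 95/(109/3) = -7082 + (3/109)*95 = -7082 + 285/109 = -771653/109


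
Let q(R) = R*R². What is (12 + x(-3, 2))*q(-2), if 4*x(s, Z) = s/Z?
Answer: -93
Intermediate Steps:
x(s, Z) = s/(4*Z) (x(s, Z) = (s/Z)/4 = s/(4*Z))
q(R) = R³
(12 + x(-3, 2))*q(-2) = (12 + (¼)*(-3)/2)*(-2)³ = (12 + (¼)*(-3)*(½))*(-8) = (12 - 3/8)*(-8) = (93/8)*(-8) = -93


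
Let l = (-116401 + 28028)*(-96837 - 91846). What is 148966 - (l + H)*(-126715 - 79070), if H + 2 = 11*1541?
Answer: 3431361922559746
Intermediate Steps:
l = 16674482759 (l = -88373*(-188683) = 16674482759)
H = 16949 (H = -2 + 11*1541 = -2 + 16951 = 16949)
148966 - (l + H)*(-126715 - 79070) = 148966 - (16674482759 + 16949)*(-126715 - 79070) = 148966 - 16674499708*(-205785) = 148966 - 1*(-3431361922410780) = 148966 + 3431361922410780 = 3431361922559746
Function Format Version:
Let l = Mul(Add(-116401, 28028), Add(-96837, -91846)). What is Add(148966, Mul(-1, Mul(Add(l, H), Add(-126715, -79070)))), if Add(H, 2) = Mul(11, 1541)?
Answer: 3431361922559746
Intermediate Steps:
l = 16674482759 (l = Mul(-88373, -188683) = 16674482759)
H = 16949 (H = Add(-2, Mul(11, 1541)) = Add(-2, 16951) = 16949)
Add(148966, Mul(-1, Mul(Add(l, H), Add(-126715, -79070)))) = Add(148966, Mul(-1, Mul(Add(16674482759, 16949), Add(-126715, -79070)))) = Add(148966, Mul(-1, Mul(16674499708, -205785))) = Add(148966, Mul(-1, -3431361922410780)) = Add(148966, 3431361922410780) = 3431361922559746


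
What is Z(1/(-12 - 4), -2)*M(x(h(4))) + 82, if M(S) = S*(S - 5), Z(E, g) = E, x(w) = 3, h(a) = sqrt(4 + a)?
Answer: 659/8 ≈ 82.375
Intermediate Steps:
M(S) = S*(-5 + S)
Z(1/(-12 - 4), -2)*M(x(h(4))) + 82 = (3*(-5 + 3))/(-12 - 4) + 82 = (3*(-2))/(-16) + 82 = -1/16*(-6) + 82 = 3/8 + 82 = 659/8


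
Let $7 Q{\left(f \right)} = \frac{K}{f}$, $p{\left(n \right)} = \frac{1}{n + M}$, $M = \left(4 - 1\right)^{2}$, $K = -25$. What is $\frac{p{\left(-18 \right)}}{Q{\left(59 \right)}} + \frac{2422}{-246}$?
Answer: $- \frac{73892}{9225} \approx -8.01$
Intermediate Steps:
$M = 9$ ($M = 3^{2} = 9$)
$p{\left(n \right)} = \frac{1}{9 + n}$ ($p{\left(n \right)} = \frac{1}{n + 9} = \frac{1}{9 + n}$)
$Q{\left(f \right)} = - \frac{25}{7 f}$ ($Q{\left(f \right)} = \frac{\left(-25\right) \frac{1}{f}}{7} = - \frac{25}{7 f}$)
$\frac{p{\left(-18 \right)}}{Q{\left(59 \right)}} + \frac{2422}{-246} = \frac{1}{\left(9 - 18\right) \left(- \frac{25}{7 \cdot 59}\right)} + \frac{2422}{-246} = \frac{1}{\left(-9\right) \left(\left(- \frac{25}{7}\right) \frac{1}{59}\right)} + 2422 \left(- \frac{1}{246}\right) = - \frac{1}{9 \left(- \frac{25}{413}\right)} - \frac{1211}{123} = \left(- \frac{1}{9}\right) \left(- \frac{413}{25}\right) - \frac{1211}{123} = \frac{413}{225} - \frac{1211}{123} = - \frac{73892}{9225}$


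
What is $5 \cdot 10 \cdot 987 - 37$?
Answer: $49313$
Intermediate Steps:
$5 \cdot 10 \cdot 987 - 37 = 50 \cdot 987 - 37 = 49350 - 37 = 49313$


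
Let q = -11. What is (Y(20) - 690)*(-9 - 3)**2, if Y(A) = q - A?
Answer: -103824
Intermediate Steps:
Y(A) = -11 - A
(Y(20) - 690)*(-9 - 3)**2 = ((-11 - 1*20) - 690)*(-9 - 3)**2 = ((-11 - 20) - 690)*(-12)**2 = (-31 - 690)*144 = -721*144 = -103824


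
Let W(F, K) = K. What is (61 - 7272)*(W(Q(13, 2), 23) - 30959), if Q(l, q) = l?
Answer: 223079496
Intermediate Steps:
(61 - 7272)*(W(Q(13, 2), 23) - 30959) = (61 - 7272)*(23 - 30959) = -7211*(-30936) = 223079496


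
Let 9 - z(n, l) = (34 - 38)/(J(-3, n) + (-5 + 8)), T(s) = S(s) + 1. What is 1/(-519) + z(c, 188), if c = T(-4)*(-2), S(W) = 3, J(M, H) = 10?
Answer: 62786/6747 ≈ 9.3058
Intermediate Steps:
T(s) = 4 (T(s) = 3 + 1 = 4)
c = -8 (c = 4*(-2) = -8)
z(n, l) = 121/13 (z(n, l) = 9 - (34 - 38)/(10 + (-5 + 8)) = 9 - (-4)/(10 + 3) = 9 - (-4)/13 = 9 - 1*(-4/13) = 9 + 4/13 = 121/13)
1/(-519) + z(c, 188) = 1/(-519) + 121/13 = -1/519 + 121/13 = 62786/6747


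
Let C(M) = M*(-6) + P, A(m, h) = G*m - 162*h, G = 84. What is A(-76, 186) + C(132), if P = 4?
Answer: -37304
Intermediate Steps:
A(m, h) = -162*h + 84*m (A(m, h) = 84*m - 162*h = -162*h + 84*m)
C(M) = 4 - 6*M (C(M) = M*(-6) + 4 = -6*M + 4 = 4 - 6*M)
A(-76, 186) + C(132) = (-162*186 + 84*(-76)) + (4 - 6*132) = (-30132 - 6384) + (4 - 792) = -36516 - 788 = -37304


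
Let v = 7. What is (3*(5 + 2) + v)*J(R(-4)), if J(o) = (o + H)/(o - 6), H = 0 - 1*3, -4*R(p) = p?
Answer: 56/5 ≈ 11.200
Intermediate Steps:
R(p) = -p/4
H = -3 (H = 0 - 3 = -3)
J(o) = (-3 + o)/(-6 + o) (J(o) = (o - 3)/(o - 6) = (-3 + o)/(-6 + o))
(3*(5 + 2) + v)*J(R(-4)) = (3*(5 + 2) + 7)*((-3 - ¼*(-4))/(-6 - ¼*(-4))) = (3*7 + 7)*((-3 + 1)/(-6 + 1)) = (21 + 7)*(-2/(-5)) = 28*(-⅕*(-2)) = 28*(⅖) = 56/5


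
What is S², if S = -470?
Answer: 220900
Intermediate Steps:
S² = (-470)² = 220900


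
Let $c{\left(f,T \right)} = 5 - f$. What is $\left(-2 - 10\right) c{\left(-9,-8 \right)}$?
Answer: $-168$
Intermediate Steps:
$\left(-2 - 10\right) c{\left(-9,-8 \right)} = \left(-2 - 10\right) \left(5 - -9\right) = - 12 \left(5 + 9\right) = \left(-12\right) 14 = -168$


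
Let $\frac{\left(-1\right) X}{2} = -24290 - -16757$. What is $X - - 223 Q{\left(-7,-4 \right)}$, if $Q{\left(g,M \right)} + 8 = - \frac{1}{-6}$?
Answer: $\frac{79915}{6} \approx 13319.0$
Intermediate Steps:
$Q{\left(g,M \right)} = - \frac{47}{6}$ ($Q{\left(g,M \right)} = -8 - \frac{1}{-6} = -8 - - \frac{1}{6} = -8 + \frac{1}{6} = - \frac{47}{6}$)
$X = 15066$ ($X = - 2 \left(-24290 - -16757\right) = - 2 \left(-24290 + 16757\right) = \left(-2\right) \left(-7533\right) = 15066$)
$X - - 223 Q{\left(-7,-4 \right)} = 15066 - \left(-223\right) \left(- \frac{47}{6}\right) = 15066 - \frac{10481}{6} = \frac{79915}{6}$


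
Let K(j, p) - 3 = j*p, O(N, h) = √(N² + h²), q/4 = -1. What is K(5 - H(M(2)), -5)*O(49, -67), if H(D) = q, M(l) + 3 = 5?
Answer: -42*√6890 ≈ -3486.3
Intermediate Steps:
q = -4 (q = 4*(-1) = -4)
M(l) = 2 (M(l) = -3 + 5 = 2)
H(D) = -4
K(j, p) = 3 + j*p
K(5 - H(M(2)), -5)*O(49, -67) = (3 + (5 - 1*(-4))*(-5))*√(49² + (-67)²) = (3 + (5 + 4)*(-5))*√(2401 + 4489) = (3 + 9*(-5))*√6890 = (3 - 45)*√6890 = -42*√6890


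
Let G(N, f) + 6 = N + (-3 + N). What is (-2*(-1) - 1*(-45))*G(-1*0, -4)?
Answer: -423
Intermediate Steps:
G(N, f) = -9 + 2*N (G(N, f) = -6 + (N + (-3 + N)) = -6 + (-3 + 2*N) = -9 + 2*N)
(-2*(-1) - 1*(-45))*G(-1*0, -4) = (-2*(-1) - 1*(-45))*(-9 + 2*(-1*0)) = (2 + 45)*(-9 + 2*0) = 47*(-9 + 0) = 47*(-9) = -423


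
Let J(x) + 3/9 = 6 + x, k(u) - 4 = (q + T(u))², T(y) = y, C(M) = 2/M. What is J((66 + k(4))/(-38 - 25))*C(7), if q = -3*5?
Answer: 332/441 ≈ 0.75283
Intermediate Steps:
q = -15
k(u) = 4 + (-15 + u)²
J(x) = 17/3 + x (J(x) = -⅓ + (6 + x) = 17/3 + x)
J((66 + k(4))/(-38 - 25))*C(7) = (17/3 + (66 + (4 + (-15 + 4)²))/(-38 - 25))*(2/7) = (17/3 + (66 + (4 + (-11)²))/(-63))*(2*(⅐)) = (17/3 + (66 + (4 + 121))*(-1/63))*(2/7) = (17/3 + (66 + 125)*(-1/63))*(2/7) = (17/3 + 191*(-1/63))*(2/7) = (17/3 - 191/63)*(2/7) = (166/63)*(2/7) = 332/441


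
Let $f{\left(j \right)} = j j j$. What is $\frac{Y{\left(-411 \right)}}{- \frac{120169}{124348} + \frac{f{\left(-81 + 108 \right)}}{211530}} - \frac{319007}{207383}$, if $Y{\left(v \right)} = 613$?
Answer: $- \frac{4693501111947133}{6672216004817} \approx -703.44$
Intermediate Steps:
$f{\left(j \right)} = j^{3}$ ($f{\left(j \right)} = j^{2} j = j^{3}$)
$\frac{Y{\left(-411 \right)}}{- \frac{120169}{124348} + \frac{f{\left(-81 + 108 \right)}}{211530}} - \frac{319007}{207383} = \frac{613}{- \frac{120169}{124348} + \frac{\left(-81 + 108\right)^{3}}{211530}} - \frac{319007}{207383} = \frac{613}{\left(-120169\right) \frac{1}{124348} + 27^{3} \cdot \frac{1}{211530}} - \frac{319007}{207383} = \frac{613}{- \frac{17167}{17764} + 19683 \cdot \frac{1}{211530}} - \frac{319007}{207383} = \frac{613}{- \frac{17167}{17764} + \frac{6561}{70510}} - \frac{319007}{207383} = \frac{613}{- \frac{546947783}{626269820}} - \frac{319007}{207383} = 613 \left(- \frac{626269820}{546947783}\right) - \frac{319007}{207383} = - \frac{383903399660}{546947783} - \frac{319007}{207383} = - \frac{4693501111947133}{6672216004817}$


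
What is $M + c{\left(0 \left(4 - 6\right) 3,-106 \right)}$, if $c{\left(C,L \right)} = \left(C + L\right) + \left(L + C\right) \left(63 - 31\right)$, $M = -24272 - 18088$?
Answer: $-45858$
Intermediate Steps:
$M = -42360$ ($M = -24272 - 18088 = -42360$)
$c{\left(C,L \right)} = 33 C + 33 L$ ($c{\left(C,L \right)} = \left(C + L\right) + \left(C + L\right) 32 = \left(C + L\right) + \left(32 C + 32 L\right) = 33 C + 33 L$)
$M + c{\left(0 \left(4 - 6\right) 3,-106 \right)} = -42360 + \left(33 \cdot 0 \left(4 - 6\right) 3 + 33 \left(-106\right)\right) = -42360 - \left(3498 - 33 \cdot 0 \left(4 - 6\right) 3\right) = -42360 - \left(3498 - 33 \cdot 0 \left(-2\right) 3\right) = -42360 - \left(3498 - 33 \cdot 0 \cdot 3\right) = -42360 + \left(33 \cdot 0 - 3498\right) = -42360 + \left(0 - 3498\right) = -42360 - 3498 = -45858$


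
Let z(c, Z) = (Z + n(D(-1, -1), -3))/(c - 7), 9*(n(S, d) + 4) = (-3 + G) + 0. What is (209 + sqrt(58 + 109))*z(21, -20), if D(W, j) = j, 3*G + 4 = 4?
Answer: -15257/42 - 73*sqrt(167)/42 ≈ -385.72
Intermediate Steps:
G = 0 (G = -4/3 + (1/3)*4 = -4/3 + 4/3 = 0)
n(S, d) = -13/3 (n(S, d) = -4 + ((-3 + 0) + 0)/9 = -4 + (-3 + 0)/9 = -4 + (1/9)*(-3) = -4 - 1/3 = -13/3)
z(c, Z) = (-13/3 + Z)/(-7 + c) (z(c, Z) = (Z - 13/3)/(c - 7) = (-13/3 + Z)/(-7 + c))
(209 + sqrt(58 + 109))*z(21, -20) = (209 + sqrt(58 + 109))*((-13/3 - 20)/(-7 + 21)) = (209 + sqrt(167))*(-73/3/14) = (209 + sqrt(167))*((1/14)*(-73/3)) = (209 + sqrt(167))*(-73/42) = -15257/42 - 73*sqrt(167)/42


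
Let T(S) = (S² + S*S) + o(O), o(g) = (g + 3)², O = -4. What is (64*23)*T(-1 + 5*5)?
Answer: 1697216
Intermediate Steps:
o(g) = (3 + g)²
T(S) = 1 + 2*S² (T(S) = (S² + S*S) + (3 - 4)² = (S² + S²) + (-1)² = 2*S² + 1 = 1 + 2*S²)
(64*23)*T(-1 + 5*5) = (64*23)*(1 + 2*(-1 + 5*5)²) = 1472*(1 + 2*(-1 + 25)²) = 1472*(1 + 2*24²) = 1472*(1 + 2*576) = 1472*(1 + 1152) = 1472*1153 = 1697216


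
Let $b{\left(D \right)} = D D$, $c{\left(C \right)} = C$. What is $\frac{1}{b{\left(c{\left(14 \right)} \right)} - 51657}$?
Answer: $- \frac{1}{51461} \approx -1.9432 \cdot 10^{-5}$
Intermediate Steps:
$b{\left(D \right)} = D^{2}$
$\frac{1}{b{\left(c{\left(14 \right)} \right)} - 51657} = \frac{1}{14^{2} - 51657} = \frac{1}{196 - 51657} = \frac{1}{-51461} = - \frac{1}{51461}$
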